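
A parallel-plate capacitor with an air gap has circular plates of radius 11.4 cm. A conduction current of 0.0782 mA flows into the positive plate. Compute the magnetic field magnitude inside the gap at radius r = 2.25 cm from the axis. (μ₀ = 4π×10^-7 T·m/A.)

No conduction current crosses the gap, so I_d there equals the 7.82×10^-5 A in the leads.
∮B·dl = μ₀ I_d,enc with I_d,enc = I_d r²/R² = 3.046×10^-6 A; so B = μ₀ I_d,enc/(2πr) = 2.71×10^-11 T.

2.71×10^-11 T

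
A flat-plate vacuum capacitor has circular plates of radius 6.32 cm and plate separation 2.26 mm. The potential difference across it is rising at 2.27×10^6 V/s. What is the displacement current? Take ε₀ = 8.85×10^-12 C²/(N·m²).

The displacement current equals the charging current C dV/dt. With C = ε₀A/d = (8.85×10^-12)(0.01255)/(2.26×10^-3) = 4.914×10^-11 F, I_d = (4.914×10^-11)(2.27×10^6) = 1.12×10^-4 A.

1.12×10^-4 A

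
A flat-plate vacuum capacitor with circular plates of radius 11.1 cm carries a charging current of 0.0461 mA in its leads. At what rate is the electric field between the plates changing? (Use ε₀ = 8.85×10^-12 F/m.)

1.35×10^8 V/(m·s)

By continuity, I_d in the gap equals the 0.0461 mA flowing in the wire.
Inverting I_d = ε₀ A dE/dt gives dE/dt = 4.61×10^-5 / (8.85×10^-12 · 0.03871) = 1.35×10^8 V/(m·s).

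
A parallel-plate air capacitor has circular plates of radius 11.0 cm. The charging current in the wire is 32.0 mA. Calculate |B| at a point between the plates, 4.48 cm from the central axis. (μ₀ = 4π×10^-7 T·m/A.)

2.37×10^-8 T

Between the plates the displacement current equals the wire current: I_d = 32.0 mA = 0.0320 A.
For r < R the Ampère–Maxwell law gives B(2πr) = μ₀ I_d (r²/R²), so B = μ₀ I_d r/(2πR²) = (4π×10^-7)(0.0320)(0.0448)/(2π·0.110²) = 2.37×10^-8 T.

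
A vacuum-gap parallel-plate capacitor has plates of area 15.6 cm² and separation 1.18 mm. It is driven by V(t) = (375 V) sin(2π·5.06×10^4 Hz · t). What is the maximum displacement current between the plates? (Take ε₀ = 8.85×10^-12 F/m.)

1.39×10^-3 A

The displacement current equals the conduction current C dV/dt, which peaks at C V₀ ω.
With C = ε₀A/d = (8.85×10^-12)(1.56×10^-3)/(1.18×10^-3) = 1.170×10^-11 F and ω = 2πf = 3.179×10^5 rad/s, I_d,max = (1.170×10^-11)(375)(3.179×10^5) = 1.39×10^-3 A.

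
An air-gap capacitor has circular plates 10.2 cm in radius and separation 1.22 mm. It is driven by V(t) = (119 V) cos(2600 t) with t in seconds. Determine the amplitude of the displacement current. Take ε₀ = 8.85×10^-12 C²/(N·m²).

7.34×10^-5 A

The displacement current equals the conduction current C dV/dt, which peaks at C V₀ ω.
With C = ε₀A/d = (8.85×10^-12)(0.03269)/(1.22×10^-3) = 2.371×10^-10 F and ω = 2600 rad/s, I_d,max = (2.371×10^-10)(119)(2600) = 7.34×10^-5 A.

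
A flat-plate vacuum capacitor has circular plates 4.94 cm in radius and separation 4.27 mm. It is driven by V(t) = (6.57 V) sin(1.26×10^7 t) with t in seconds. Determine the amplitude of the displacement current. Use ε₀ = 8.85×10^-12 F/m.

C = ε₀A/d = (8.85×10^-12)(7.667×10^-3)/(4.27×10^-3) = 1.589×10^-11 F; ω = 1.26×10^7 rad/s.
I_d = C dV/dt, so |I_d|_max = C V₀ ω = (1.589×10^-11)(6.57)(1.26×10^7) = 1.32×10^-3 A.

1.32×10^-3 A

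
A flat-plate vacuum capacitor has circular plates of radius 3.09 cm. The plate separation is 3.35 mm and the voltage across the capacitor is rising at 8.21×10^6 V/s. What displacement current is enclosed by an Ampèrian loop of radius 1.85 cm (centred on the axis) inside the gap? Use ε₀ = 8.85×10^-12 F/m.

dE/dt = (dV/dt)/d = 2.451×10^9 V/(m·s); I_d = ε₀(πR²)(dE/dt) = (8.85×10^-12)(3.000×10^-3)(2.451×10^9) = 6.507×10^-5 A.
Since J_d is uniform, the enclosed fraction is (r/R)² = 0.3584, giving I_d,enc = 2.33×10^-5 A.

2.33×10^-5 A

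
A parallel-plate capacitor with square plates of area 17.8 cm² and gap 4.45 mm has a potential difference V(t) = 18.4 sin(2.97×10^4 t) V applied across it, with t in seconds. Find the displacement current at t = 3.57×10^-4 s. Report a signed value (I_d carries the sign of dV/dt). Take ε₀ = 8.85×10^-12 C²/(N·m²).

-7.40×10^-7 A

dV/dt = (18.4)(2.97×10^4)·cos(10.6029) = -2.091×10^5 V/s.
I_d = C dV/dt with C = ε₀A/d = (8.85×10^-12)(1.78×10^-3)/(4.45×10^-3) = 3.540×10^-12 F, so I_d = (3.540×10^-12)(-2.091×10^5) = -7.40×10^-7 A.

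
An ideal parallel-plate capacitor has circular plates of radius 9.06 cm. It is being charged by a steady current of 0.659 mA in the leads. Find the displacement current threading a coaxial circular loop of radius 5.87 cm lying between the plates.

2.77×10^-4 A

No conduction current crosses the gap, so I_d there equals the 6.59×10^-4 A in the leads.
Since J_d is uniform, the enclosed fraction is (r/R)² = 0.4198, giving I_d,enc = 2.77×10^-4 A.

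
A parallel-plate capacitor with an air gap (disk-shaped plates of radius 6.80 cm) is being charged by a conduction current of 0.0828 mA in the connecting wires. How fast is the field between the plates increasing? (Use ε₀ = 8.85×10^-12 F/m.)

6.44×10^8 V/(m·s)

Charge continuity gives I_d = I = 8.28×10^-5 A between the plates.
Inverting I_d = ε₀ A dE/dt gives dE/dt = 8.28×10^-5 / (8.85×10^-12 · 0.01453) = 6.44×10^8 V/(m·s).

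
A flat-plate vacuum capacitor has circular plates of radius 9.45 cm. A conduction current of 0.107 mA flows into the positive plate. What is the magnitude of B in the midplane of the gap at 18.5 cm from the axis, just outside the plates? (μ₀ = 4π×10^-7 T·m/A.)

Between the plates the displacement current equals the wire current: I_d = 0.107 mA = 1.07×10^-4 A.
Outside the plates the loop encloses all of I_d, so B·2πr = μ₀ I_d and B = 1.16×10^-10 T.

1.16×10^-10 T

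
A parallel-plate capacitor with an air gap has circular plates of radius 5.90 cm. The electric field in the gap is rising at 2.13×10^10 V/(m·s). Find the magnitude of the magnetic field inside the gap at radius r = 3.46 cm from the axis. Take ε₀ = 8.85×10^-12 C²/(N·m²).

Through the whole plate area (πR² = 0.01094 m²), I_d = ε₀ πR² dE/dt = 2.062×10^-3 A.
For r < R the Ampère–Maxwell law gives B(2πr) = μ₀ I_d (r²/R²), so B = μ₀ I_d r/(2πR²) = (4π×10^-7)(2.062×10^-3)(0.0346)/(2π·0.0590²) = 4.10×10^-9 T.

4.10×10^-9 T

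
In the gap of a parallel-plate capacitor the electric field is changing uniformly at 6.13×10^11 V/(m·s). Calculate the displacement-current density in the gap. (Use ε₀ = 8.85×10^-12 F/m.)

5.43 A/m²

J_d = ε₀ dE/dt = (8.85×10^-12)(6.13×10^11) = 5.43 A/m².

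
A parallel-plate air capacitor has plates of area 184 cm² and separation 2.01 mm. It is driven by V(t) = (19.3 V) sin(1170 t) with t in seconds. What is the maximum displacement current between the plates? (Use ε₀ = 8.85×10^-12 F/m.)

C = ε₀A/d = (8.85×10^-12)(0.0184)/(2.01×10^-3) = 8.101×10^-11 F; ω = 1170 rad/s.
I_d = C dV/dt, so |I_d|_max = C V₀ ω = (8.101×10^-11)(19.3)(1170) = 1.83×10^-6 A.

1.83×10^-6 A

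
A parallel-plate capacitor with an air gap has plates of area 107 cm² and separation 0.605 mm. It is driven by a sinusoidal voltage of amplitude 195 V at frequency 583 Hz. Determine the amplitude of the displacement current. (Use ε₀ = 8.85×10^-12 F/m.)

C = ε₀A/d = (8.85×10^-12)(0.0107)/(6.05×10^-4) = 1.565×10^-10 F; ω = 2πf = 3663 rad/s.
I_d = C dV/dt, so |I_d|_max = C V₀ ω = (1.565×10^-10)(195)(3663) = 1.12×10^-4 A.

1.12×10^-4 A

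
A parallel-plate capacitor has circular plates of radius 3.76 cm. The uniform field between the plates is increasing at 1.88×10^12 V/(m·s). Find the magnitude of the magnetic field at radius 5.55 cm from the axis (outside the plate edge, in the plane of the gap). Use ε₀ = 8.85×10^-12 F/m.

I_d = ε₀ dΦ_E/dt = ε₀ πR² (dE/dt) = (8.85×10^-12)(4.441×10^-3)(1.88×10^12) = 0.07389 A through the full plate area.
For r ≥ R the full I_d is enclosed: B = μ₀ I_d/(2πr) = (4π×10^-7)(0.07389)/(2π·0.0555) = 2.66×10^-7 T.

2.66×10^-7 T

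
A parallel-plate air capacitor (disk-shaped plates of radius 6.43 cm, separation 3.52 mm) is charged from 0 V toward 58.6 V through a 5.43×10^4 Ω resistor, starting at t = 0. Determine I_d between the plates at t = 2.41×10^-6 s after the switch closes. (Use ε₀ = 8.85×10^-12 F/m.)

With C = ε₀A/d = (8.85×10^-12)(0.01299)/(3.52×10^-3) = 3.266×10^-11 F, the time constant is τ = RC = 1.773×10^-6 s, so t/τ = 1.359 and e^(−t/τ) = 0.2569.
I_d = I_cond = (V₀/R) e^(−t/τ) = (1.079×10^-3)(0.2569) = 2.77×10^-4 A.

2.77×10^-4 A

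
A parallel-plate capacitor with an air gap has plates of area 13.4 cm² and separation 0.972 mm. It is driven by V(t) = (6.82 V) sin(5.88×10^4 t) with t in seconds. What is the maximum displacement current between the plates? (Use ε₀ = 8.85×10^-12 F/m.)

(dE/dt)_max = V₀ω/d = 4.126×10^8 V/(m·s); ω = 5.88×10^4 rad/s.
I_d,max = ε₀ A (dE/dt)_max = (8.85×10^-12)(1.34×10^-3)(4.126×10^8) = 4.89×10^-6 A.

4.89×10^-6 A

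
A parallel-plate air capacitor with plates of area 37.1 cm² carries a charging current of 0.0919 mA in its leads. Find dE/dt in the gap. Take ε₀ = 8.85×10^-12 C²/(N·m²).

2.80×10^9 V/(m·s)

By continuity, I_d in the gap equals the 0.0919 mA flowing in the wire.
Then dE/dt = I_d/(ε₀A) = 2.80×10^9 V/(m·s).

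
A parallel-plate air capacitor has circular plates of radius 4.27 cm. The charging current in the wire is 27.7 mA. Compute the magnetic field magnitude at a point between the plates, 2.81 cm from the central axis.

8.54×10^-8 T

By continuity the displacement current in the gap matches the conduction current: I_d = 0.0277 A.
For r < R the Ampère–Maxwell law gives B(2πr) = μ₀ I_d (r²/R²), so B = μ₀ I_d r/(2πR²) = (4π×10^-7)(0.0277)(0.0281)/(2π·0.0427²) = 8.54×10^-8 T.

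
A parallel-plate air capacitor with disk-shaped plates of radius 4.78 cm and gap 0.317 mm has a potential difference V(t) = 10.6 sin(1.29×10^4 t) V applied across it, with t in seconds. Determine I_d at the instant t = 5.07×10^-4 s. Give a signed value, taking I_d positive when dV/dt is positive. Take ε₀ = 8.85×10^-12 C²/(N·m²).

2.65×10^-5 A

dV/dt = (10.6)(1.29×10^4)·cos(6.5403) = 1.322×10^5 V/s.
I_d = C dV/dt with C = ε₀A/d = (8.85×10^-12)(7.178×10^-3)/(3.17×10^-4) = 2.004×10^-10 F, so I_d = (2.004×10^-10)(1.322×10^5) = 2.65×10^-5 A.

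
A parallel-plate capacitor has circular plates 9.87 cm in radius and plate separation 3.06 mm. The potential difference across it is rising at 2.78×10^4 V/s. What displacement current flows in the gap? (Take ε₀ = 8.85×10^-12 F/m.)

E = V/d so dE/dt = (dV/dt)/d = 9.085×10^6 V/(m·s), and I_d = ε₀ A dE/dt = (8.85×10^-12)(0.03060)(9.085×10^6) = 2.46×10^-6 A.

2.46×10^-6 A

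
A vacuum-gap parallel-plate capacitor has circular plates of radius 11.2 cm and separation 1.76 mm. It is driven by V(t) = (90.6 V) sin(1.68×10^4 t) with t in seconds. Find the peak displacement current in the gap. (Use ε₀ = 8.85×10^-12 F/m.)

3.02×10^-4 A

(dE/dt)_max = V₀ω/d = 8.648×10^8 V/(m·s); ω = 1.68×10^4 rad/s.
I_d,max = ε₀ A (dE/dt)_max = (8.85×10^-12)(0.03941)(8.648×10^8) = 3.02×10^-4 A.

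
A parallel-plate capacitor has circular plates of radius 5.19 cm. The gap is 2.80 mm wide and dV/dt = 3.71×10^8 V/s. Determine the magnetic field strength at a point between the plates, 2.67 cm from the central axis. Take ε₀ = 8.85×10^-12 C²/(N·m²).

1.97×10^-8 T

I_d = C dV/dt with C = ε₀πR²/d = 2.675×10^-11 F, so I_d = (2.675×10^-11)(3.71×10^8) = 9.924×10^-3 A.
∮B·dl = μ₀ I_d,enc with I_d,enc = I_d r²/R² = 2.626×10^-3 A; so B = μ₀ I_d,enc/(2πr) = 1.97×10^-8 T.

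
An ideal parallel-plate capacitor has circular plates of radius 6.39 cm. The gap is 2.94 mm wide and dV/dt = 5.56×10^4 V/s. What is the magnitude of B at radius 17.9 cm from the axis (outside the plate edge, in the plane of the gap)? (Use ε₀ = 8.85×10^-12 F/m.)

I_d = C dV/dt with C = ε₀πR²/d = 3.862×10^-11 F, so I_d = (3.862×10^-11)(5.56×10^4) = 2.147×10^-6 A.
For r ≥ R the full I_d is enclosed: B = μ₀ I_d/(2πr) = (4π×10^-7)(2.147×10^-6)/(2π·0.179) = 2.40×10^-12 T.

2.40×10^-12 T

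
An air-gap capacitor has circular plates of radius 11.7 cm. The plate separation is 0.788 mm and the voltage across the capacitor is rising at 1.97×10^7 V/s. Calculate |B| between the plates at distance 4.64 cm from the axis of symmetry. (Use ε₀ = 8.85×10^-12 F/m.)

6.45×10^-9 T

I_d = C dV/dt with C = ε₀πR²/d = 4.830×10^-10 F, so I_d = (4.830×10^-10)(1.97×10^7) = 9.515×10^-3 A.
∮B·dl = μ₀ I_d,enc with I_d,enc = I_d r²/R² = 1.496×10^-3 A; so B = μ₀ I_d,enc/(2πr) = 6.45×10^-9 T.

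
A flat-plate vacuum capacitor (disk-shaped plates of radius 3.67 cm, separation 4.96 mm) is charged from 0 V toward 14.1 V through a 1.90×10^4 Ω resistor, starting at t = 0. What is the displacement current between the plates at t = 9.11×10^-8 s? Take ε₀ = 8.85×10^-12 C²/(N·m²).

3.93×10^-4 A

C = ε₀A/d = (8.85×10^-12)(4.231×10^-3)/(4.96×10^-3) = 7.549×10^-12 F, so τ = RC = 1.434×10^-7 s.
The conduction current is I(t) = (V₀/R) e^(−t/τ), and the displacement current between the plates equals it.
t/τ = 0.6353; I_d = (14.1/1.90×10^4) · e^(−0.6353) = (7.421×10^-4)(0.5298) = 3.93×10^-4 A.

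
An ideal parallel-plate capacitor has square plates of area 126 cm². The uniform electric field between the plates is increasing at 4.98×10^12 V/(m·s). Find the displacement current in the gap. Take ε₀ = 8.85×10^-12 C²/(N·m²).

0.555 A

With a uniform field, Φ_E = EA, so I_d = ε₀ A dE/dt = 0.555 A.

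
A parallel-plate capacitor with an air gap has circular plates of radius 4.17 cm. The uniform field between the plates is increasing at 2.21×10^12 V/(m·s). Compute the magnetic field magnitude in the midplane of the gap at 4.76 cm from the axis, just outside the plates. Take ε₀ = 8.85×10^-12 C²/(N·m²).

Through the whole plate area (πR² = 5.463×10^-3 m²), I_d = ε₀ πR² dE/dt = 0.1068 A.
With r > R the enclosed displacement current is the full I_d; B = μ₀ I_d / (2πr) = 4.49×10^-7 T.

4.49×10^-7 T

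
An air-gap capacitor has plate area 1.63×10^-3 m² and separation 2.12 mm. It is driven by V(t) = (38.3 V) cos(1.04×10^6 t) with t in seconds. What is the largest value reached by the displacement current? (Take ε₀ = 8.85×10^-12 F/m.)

2.71×10^-4 A

(dE/dt)_max = V₀ω/d = 1.879×10^10 V/(m·s); ω = 1.04×10^6 rad/s.
I_d,max = ε₀ A (dE/dt)_max = (8.85×10^-12)(1.63×10^-3)(1.879×10^10) = 2.71×10^-4 A.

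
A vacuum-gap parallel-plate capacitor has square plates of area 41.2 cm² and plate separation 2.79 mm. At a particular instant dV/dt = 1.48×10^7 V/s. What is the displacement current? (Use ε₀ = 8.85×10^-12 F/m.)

1.93×10^-4 A

C = ε₀A/d = (8.85×10^-12)(4.12×10^-3)/(2.79×10^-3) = 1.307×10^-11 F.
I_d = C dV/dt = (1.307×10^-11)(1.48×10^7) = 1.93×10^-4 A.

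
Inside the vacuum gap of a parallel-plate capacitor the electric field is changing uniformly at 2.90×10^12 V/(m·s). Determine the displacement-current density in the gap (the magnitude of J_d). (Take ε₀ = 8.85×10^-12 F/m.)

J_d = ε₀ ∂E/∂t, so J_d = 25.7 A/m².

25.7 A/m²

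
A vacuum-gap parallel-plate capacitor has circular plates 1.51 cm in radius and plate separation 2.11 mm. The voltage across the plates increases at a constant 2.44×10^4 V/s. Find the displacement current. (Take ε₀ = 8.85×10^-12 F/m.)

The field between the plates is E = V/d, so dE/dt = (2.44×10^4)/(2.11×10^-3 m) = 1.156×10^7 V/(m·s).
I_d = ε₀ A (dE/dt) = (8.85×10^-12)(7.163×10^-4)(1.156×10^7) = 7.33×10^-8 A.

7.33×10^-8 A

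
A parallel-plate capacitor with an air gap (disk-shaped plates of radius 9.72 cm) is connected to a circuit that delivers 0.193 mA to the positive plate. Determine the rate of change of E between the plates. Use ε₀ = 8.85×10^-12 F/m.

By continuity, I_d in the gap equals the 0.193 mA flowing in the wire.
Then dE/dt = I_d/(ε₀A) = 7.35×10^8 V/(m·s).

7.35×10^8 V/(m·s)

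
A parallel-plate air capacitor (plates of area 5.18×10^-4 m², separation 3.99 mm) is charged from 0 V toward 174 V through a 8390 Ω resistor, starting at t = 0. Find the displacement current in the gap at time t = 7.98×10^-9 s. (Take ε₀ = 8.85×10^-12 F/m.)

C = ε₀A/d = (8.85×10^-12)(5.18×10^-4)/(3.99×10^-3) = 1.149×10^-12 F, so τ = RC = 9.640×10^-9 s.
The conduction current is I(t) = (V₀/R) e^(−t/τ), and the displacement current between the plates equals it.
t/τ = 0.8278; I_d = (174/8390) · e^(−0.8278) = (0.02074)(0.4370) = 9.06×10^-3 A.

9.06×10^-3 A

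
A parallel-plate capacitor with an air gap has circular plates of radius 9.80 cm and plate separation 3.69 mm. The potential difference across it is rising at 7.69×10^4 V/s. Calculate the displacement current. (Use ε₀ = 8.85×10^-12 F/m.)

The displacement current equals the charging current C dV/dt. With C = ε₀A/d = (8.85×10^-12)(0.03017)/(3.69×10^-3) = 7.236×10^-11 F, I_d = (7.236×10^-11)(7.69×10^4) = 5.56×10^-6 A.

5.56×10^-6 A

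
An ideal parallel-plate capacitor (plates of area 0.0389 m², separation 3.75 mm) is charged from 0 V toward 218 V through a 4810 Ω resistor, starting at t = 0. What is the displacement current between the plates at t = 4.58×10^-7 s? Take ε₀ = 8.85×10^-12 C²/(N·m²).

C = ε₀A/d = (8.85×10^-12)(0.0389)/(3.75×10^-3) = 9.180×10^-11 F and τ = RC = 4.416×10^-7 s. I_d in the gap equals the RC charging current.
I_d(t) = (V₀/R) e^(−t/τ) = 0.04532 · e^(−1.037) = 0.0161 A.

0.0161 A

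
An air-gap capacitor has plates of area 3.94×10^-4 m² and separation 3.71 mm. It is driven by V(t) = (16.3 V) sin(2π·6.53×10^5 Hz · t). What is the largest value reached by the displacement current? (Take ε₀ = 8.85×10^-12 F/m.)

6.29×10^-5 A

(dE/dt)_max = V₀ω/d = 1.803×10^10 V/(m·s); ω = 2πf = 4.103×10^6 rad/s.
I_d,max = ε₀ A (dE/dt)_max = (8.85×10^-12)(3.94×10^-4)(1.803×10^10) = 6.29×10^-5 A.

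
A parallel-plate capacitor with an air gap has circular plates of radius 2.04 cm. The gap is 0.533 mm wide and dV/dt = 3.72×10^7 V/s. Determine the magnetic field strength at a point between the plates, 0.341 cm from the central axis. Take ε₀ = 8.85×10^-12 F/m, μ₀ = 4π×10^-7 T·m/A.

dE/dt = (dV/dt)/d = 6.979×10^10 V/(m·s); I_d = ε₀(πR²)(dE/dt) = (8.85×10^-12)(1.307×10^-3)(6.979×10^10) = 8.073×10^-4 A.
An Ampèrian loop of radius r encloses a fraction (r/R)² of I_d. Then B·2πr = μ₀ I_d (r/R)², giving B = μ₀ I_d r/(2πR²) = 1.32×10^-9 T.

1.32×10^-9 T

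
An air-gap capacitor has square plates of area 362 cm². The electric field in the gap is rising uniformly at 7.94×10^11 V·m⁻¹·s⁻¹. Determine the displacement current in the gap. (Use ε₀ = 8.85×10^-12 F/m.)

0.254 A

With a uniform field, Φ_E = EA, so I_d = ε₀ A dE/dt = 0.254 A.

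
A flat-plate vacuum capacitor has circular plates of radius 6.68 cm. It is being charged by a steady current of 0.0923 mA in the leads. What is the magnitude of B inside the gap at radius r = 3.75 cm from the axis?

1.55×10^-10 T

By continuity the displacement current in the gap matches the conduction current: I_d = 9.23×10^-5 A.
An Ampèrian loop of radius r encloses a fraction (r/R)² of I_d. Then B·2πr = μ₀ I_d (r/R)², giving B = μ₀ I_d r/(2πR²) = 1.55×10^-10 T.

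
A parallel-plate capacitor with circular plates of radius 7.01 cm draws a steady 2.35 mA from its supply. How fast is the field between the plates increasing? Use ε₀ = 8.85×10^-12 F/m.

The displacement current between the plates equals the conduction current, I_d = 2.35 mA.
Inverting I_d = ε₀ A dE/dt gives dE/dt = 2.35×10^-3 / (8.85×10^-12 · 0.01544) = 1.72×10^10 V/(m·s).

1.72×10^10 V/(m·s)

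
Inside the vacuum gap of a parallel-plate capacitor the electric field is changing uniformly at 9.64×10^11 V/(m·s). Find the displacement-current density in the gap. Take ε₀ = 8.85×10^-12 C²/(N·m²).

J_d = ε₀ ∂E/∂t, so J_d = 8.53 A/m².

8.53 A/m²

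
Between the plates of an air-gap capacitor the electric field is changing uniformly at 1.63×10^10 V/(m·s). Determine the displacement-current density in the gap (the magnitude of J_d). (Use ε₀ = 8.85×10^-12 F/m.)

The displacement-current density is ε₀ ∂E/∂t = (8.85×10^-12)(1.63×10^10) = 0.144 A/m².

0.144 A/m²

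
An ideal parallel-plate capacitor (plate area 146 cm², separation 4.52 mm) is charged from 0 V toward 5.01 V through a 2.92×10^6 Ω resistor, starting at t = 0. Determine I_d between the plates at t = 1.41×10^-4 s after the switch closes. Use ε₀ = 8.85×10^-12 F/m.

C = ε₀A/d = (8.85×10^-12)(0.0146)/(4.52×10^-3) = 2.859×10^-11 F and τ = RC = 8.348×10^-5 s. I_d in the gap equals the RC charging current.
I_d(t) = (V₀/R) e^(−t/τ) = 1.716×10^-6 · e^(−1.689) = 3.17×10^-7 A.

3.17×10^-7 A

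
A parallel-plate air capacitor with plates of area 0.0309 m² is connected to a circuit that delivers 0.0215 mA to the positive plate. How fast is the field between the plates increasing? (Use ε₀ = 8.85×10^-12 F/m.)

7.86×10^7 V/(m·s)

Charge continuity gives I_d = I = 2.15×10^-5 A between the plates.
Then dE/dt = I_d/(ε₀A) = 7.86×10^7 V/(m·s).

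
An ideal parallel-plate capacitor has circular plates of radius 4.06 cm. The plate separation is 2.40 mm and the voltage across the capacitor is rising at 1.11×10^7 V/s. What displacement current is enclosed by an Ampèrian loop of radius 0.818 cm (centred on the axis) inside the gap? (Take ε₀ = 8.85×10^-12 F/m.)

8.60×10^-6 A

With E = V/d, dE/dt = 4.625×10^9 V/(m·s) and πR² = 5.178×10^-3 m², giving I_d = ε₀ πR² dE/dt = 2.119×10^-4 A.
Since J_d is uniform, the enclosed fraction is (r/R)² = 0.04059, giving I_d,enc = 8.60×10^-6 A.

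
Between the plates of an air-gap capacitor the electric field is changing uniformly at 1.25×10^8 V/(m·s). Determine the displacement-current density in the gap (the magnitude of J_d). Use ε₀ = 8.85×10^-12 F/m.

1.11×10^-3 A/m²

The displacement-current density is ε₀ ∂E/∂t = (8.85×10^-12)(1.25×10^8) = 1.11×10^-3 A/m².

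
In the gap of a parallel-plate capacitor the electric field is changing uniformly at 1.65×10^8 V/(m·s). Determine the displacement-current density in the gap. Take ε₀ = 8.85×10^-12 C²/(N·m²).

The displacement-current density is ε₀ ∂E/∂t = (8.85×10^-12)(1.65×10^8) = 1.46×10^-3 A/m².

1.46×10^-3 A/m²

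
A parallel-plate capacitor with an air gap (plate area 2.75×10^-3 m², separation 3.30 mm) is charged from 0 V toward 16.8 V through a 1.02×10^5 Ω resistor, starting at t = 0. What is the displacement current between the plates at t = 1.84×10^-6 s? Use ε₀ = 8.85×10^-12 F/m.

C = ε₀A/d = (8.85×10^-12)(2.75×10^-3)/(3.30×10^-3) = 7.375×10^-12 F, so τ = RC = 7.523×10^-7 s.
The conduction current is I(t) = (V₀/R) e^(−t/τ), and the displacement current between the plates equals it.
t/τ = 2.446; I_d = (16.8/1.02×10^5) · e^(−2.446) = (1.647×10^-4)(0.08664) = 1.43×10^-5 A.

1.43×10^-5 A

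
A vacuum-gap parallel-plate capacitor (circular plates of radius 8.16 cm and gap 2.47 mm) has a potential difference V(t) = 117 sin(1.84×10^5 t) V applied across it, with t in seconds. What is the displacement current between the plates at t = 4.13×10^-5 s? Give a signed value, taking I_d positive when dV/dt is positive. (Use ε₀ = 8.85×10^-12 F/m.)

C = ε₀A/d = (8.85×10^-12)(0.02092)/(2.47×10^-3) = 7.496×10^-11 F. dV/dt = V₀ω·cos(ωt); at ωt = 7.5992 rad this factor is 0.2520.
I_d = C dV/dt = (7.496×10^-11)(117)(1.84×10^5)(0.2520) = 4.07×10^-4 A.

4.07×10^-4 A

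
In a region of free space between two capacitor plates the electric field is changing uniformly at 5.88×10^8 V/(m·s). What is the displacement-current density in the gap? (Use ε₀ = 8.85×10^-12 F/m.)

The displacement-current density is ε₀ ∂E/∂t = (8.85×10^-12)(5.88×10^8) = 5.20×10^-3 A/m².

5.20×10^-3 A/m²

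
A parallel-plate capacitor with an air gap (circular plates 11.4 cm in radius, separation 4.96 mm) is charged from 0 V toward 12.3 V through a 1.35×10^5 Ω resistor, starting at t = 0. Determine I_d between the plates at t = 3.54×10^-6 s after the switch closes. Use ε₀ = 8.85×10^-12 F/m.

6.36×10^-5 A

C = ε₀A/d = (8.85×10^-12)(0.04083)/(4.96×10^-3) = 7.285×10^-11 F and τ = RC = 9.835×10^-6 s. I_d in the gap equals the RC charging current.
I_d(t) = (V₀/R) e^(−t/τ) = 9.111×10^-5 · e^(−0.3599) = 6.36×10^-5 A.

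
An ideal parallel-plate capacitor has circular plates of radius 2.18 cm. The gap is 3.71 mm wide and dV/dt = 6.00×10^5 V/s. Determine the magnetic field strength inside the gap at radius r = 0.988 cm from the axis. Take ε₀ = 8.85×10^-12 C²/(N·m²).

I_d = C dV/dt with C = ε₀πR²/d = 3.561×10^-12 F, so I_d = (3.561×10^-12)(6.00×10^5) = 2.137×10^-6 A.
∮B·dl = μ₀ I_d,enc with I_d,enc = I_d r²/R² = 4.389×10^-7 A; so B = μ₀ I_d,enc/(2πr) = 8.88×10^-12 T.

8.88×10^-12 T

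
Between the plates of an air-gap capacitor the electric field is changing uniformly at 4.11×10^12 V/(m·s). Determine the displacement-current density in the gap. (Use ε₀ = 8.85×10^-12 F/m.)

36.4 A/m²

J_d = ε₀ dE/dt = (8.85×10^-12)(4.11×10^12) = 36.4 A/m².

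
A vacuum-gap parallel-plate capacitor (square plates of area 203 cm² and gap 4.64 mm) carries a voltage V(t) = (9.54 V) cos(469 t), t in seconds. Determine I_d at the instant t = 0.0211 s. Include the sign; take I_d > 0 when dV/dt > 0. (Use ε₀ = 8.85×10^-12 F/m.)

7.86×10^-8 A

C = ε₀A/d = (8.85×10^-12)(0.0203)/(4.64×10^-3) = 3.872×10^-11 F. dV/dt = V₀ω·−sin(ωt); at ωt = 9.8959 rad this factor is 0.4539.
I_d = C dV/dt = (3.872×10^-11)(9.54)(469)(0.4539) = 7.86×10^-8 A.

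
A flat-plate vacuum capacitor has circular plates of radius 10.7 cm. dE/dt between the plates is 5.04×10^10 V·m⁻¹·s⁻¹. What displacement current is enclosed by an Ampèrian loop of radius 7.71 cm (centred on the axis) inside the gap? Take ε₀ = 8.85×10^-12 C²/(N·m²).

Through the whole plate area (πR² = 0.03597 m²), I_d = ε₀ πR² dE/dt = 0.01604 A.
The field is uniform, so I_d,enc = I_d (r/R)² = (0.01604)(7.71/10.7)² = 8.33×10^-3 A.

8.33×10^-3 A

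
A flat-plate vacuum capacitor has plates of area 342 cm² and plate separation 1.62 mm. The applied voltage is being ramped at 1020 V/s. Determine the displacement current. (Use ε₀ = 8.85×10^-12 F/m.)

1.91×10^-7 A

C = ε₀A/d = (8.85×10^-12)(0.0342)/(1.62×10^-3) = 1.868×10^-10 F.
I_d = C dV/dt = (1.868×10^-10)(1020) = 1.91×10^-7 A.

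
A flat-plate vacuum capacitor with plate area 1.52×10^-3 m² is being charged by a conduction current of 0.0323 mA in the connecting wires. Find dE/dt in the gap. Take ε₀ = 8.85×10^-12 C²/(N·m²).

2.40×10^9 V/(m·s)

Charge continuity gives I_d = I = 3.23×10^-5 A between the plates.
Then dE/dt = I_d/(ε₀A) = 2.40×10^9 V/(m·s).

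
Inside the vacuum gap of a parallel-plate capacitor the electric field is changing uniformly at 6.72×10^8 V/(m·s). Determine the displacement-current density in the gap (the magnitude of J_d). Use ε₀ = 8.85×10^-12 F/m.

J_d = ε₀ ∂E/∂t, so J_d = 5.95×10^-3 A/m².

5.95×10^-3 A/m²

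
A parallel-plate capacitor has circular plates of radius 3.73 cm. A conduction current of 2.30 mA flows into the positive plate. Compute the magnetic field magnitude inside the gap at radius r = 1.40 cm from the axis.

4.63×10^-9 T

Between the plates the displacement current equals the wire current: I_d = 2.30 mA = 2.30×10^-3 A.
∮B·dl = μ₀ I_d,enc with I_d,enc = I_d r²/R² = 3.240×10^-4 A; so B = μ₀ I_d,enc/(2πr) = 4.63×10^-9 T.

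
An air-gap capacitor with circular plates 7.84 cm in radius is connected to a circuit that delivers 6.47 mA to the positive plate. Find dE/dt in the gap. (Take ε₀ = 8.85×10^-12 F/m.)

The displacement current between the plates equals the conduction current, I_d = 6.47 mA.
Then dE/dt = I_d/(ε₀A) = 3.79×10^10 V/(m·s).

3.79×10^10 V/(m·s)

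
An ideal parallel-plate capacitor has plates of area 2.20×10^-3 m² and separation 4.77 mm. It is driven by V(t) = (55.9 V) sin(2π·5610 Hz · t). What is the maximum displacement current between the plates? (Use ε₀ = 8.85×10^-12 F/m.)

8.04×10^-6 A

(dE/dt)_max = V₀ω/d = 4.131×10^8 V/(m·s); ω = 2πf = 3.525×10^4 rad/s.
I_d,max = ε₀ A (dE/dt)_max = (8.85×10^-12)(2.20×10^-3)(4.131×10^8) = 8.04×10^-6 A.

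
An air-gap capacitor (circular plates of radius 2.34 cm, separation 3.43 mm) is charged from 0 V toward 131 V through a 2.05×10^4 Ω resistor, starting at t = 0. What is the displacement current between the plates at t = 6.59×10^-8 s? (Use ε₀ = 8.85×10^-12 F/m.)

3.10×10^-3 A

C = ε₀A/d = (8.85×10^-12)(1.720×10^-3)/(3.43×10^-3) = 4.438×10^-12 F and τ = RC = 9.098×10^-8 s. I_d in the gap equals the RC charging current.
I_d(t) = (V₀/R) e^(−t/τ) = 6.390×10^-3 · e^(−0.7243) = 3.10×10^-3 A.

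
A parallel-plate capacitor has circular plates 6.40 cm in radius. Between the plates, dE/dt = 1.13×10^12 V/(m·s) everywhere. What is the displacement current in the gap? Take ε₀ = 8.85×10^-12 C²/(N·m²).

0.129 A

The displacement current is ε₀ times dΦ_E/dt = ε₀ A dE/dt = (8.85×10^-12)(0.01287)(1.13×10^12) = 0.129 A.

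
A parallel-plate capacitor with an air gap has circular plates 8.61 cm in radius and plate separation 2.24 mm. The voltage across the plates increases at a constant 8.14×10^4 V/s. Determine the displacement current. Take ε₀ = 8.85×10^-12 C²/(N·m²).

7.49×10^-6 A

E = V/d so dE/dt = (dV/dt)/d = 3.634×10^7 V/(m·s), and I_d = ε₀ A dE/dt = (8.85×10^-12)(0.02329)(3.634×10^7) = 7.49×10^-6 A.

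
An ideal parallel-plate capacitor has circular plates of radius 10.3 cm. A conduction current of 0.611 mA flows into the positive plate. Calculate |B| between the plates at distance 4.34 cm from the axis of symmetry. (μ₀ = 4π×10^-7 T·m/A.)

5.00×10^-10 T

By continuity the displacement current in the gap matches the conduction current: I_d = 6.11×10^-4 A.
An Ampèrian loop of radius r encloses a fraction (r/R)² of I_d. Then B·2πr = μ₀ I_d (r/R)², giving B = μ₀ I_d r/(2πR²) = 5.00×10^-10 T.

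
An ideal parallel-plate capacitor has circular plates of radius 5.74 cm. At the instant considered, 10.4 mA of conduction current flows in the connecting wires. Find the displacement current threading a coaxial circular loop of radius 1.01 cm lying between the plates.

3.22×10^-4 A

By continuity the displacement current in the gap matches the conduction current: I_d = 0.0104 A.
The field is uniform, so I_d,enc = I_d (r/R)² = (0.0104)(1.01/5.74)² = 3.22×10^-4 A.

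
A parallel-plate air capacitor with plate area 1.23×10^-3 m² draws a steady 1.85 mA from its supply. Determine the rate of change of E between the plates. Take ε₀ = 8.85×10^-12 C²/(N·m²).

Charge continuity gives I_d = I = 1.85×10^-3 A between the plates.
Then dE/dt = I_d/(ε₀A) = 1.70×10^11 V/(m·s).

1.70×10^11 V/(m·s)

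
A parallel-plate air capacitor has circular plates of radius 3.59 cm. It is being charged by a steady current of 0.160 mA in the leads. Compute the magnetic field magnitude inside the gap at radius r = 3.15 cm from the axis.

7.82×10^-10 T

Between the plates the displacement current equals the wire current: I_d = 0.160 mA = 1.60×10^-4 A.
∮B·dl = μ₀ I_d,enc with I_d,enc = I_d r²/R² = 1.232×10^-4 A; so B = μ₀ I_d,enc/(2πr) = 7.82×10^-10 T.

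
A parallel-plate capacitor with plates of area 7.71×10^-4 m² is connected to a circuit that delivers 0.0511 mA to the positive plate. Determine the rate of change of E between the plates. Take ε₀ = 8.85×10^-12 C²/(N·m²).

Charge continuity gives I_d = I = 5.11×10^-5 A between the plates.
Since I_d = ε₀ A dE/dt, dE/dt = I_d/(ε₀A) = (5.11×10^-5)/((8.85×10^-12)(7.71×10^-4)) = 7.49×10^9 V/(m·s).

7.49×10^9 V/(m·s)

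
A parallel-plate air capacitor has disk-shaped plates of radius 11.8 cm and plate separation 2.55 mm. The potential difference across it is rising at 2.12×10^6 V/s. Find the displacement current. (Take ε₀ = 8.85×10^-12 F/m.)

C = ε₀A/d = (8.85×10^-12)(0.04374)/(2.55×10^-3) = 1.518×10^-10 F.
I_d = C dV/dt = (1.518×10^-10)(2.12×10^6) = 3.22×10^-4 A.

3.22×10^-4 A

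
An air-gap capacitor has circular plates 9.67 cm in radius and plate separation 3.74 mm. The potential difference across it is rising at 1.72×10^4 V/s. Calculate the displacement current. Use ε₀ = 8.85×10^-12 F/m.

The displacement current equals the charging current C dV/dt. With C = ε₀A/d = (8.85×10^-12)(0.02938)/(3.74×10^-3) = 6.952×10^-11 F, I_d = (6.952×10^-11)(1.72×10^4) = 1.20×10^-6 A.

1.20×10^-6 A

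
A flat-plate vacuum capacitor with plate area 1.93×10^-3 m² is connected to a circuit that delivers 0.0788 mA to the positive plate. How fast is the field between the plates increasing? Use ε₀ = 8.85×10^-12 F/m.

By continuity, I_d in the gap equals the 0.0788 mA flowing in the wire.
Then dE/dt = I_d/(ε₀A) = 4.61×10^9 V/(m·s).

4.61×10^9 V/(m·s)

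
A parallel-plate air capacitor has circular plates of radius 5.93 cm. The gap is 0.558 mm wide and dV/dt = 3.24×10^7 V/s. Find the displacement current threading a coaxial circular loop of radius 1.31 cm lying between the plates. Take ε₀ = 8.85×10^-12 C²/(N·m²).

2.77×10^-4 A

With E = V/d, dE/dt = 5.806×10^10 V/(m·s) and πR² = 0.01105 m², giving I_d = ε₀ πR² dE/dt = 5.678×10^-3 A.
The field is uniform, so I_d,enc = I_d (r/R)² = (5.678×10^-3)(1.31/5.93)² = 2.77×10^-4 A.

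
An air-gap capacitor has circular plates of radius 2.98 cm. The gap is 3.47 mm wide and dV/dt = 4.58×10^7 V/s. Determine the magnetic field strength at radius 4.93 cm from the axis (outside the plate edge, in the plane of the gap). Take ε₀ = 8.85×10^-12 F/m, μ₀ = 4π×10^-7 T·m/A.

1.32×10^-9 T

With E = V/d, dE/dt = 1.320×10^10 V/(m·s) and πR² = 2.790×10^-3 m², giving I_d = ε₀ πR² dE/dt = 3.259×10^-4 A.
With r > R the enclosed displacement current is the full I_d; B = μ₀ I_d / (2πr) = 1.32×10^-9 T.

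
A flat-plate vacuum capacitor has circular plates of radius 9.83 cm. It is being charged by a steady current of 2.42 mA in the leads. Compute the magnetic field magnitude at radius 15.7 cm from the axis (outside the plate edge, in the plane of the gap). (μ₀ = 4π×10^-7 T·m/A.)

Between the plates the displacement current equals the wire current: I_d = 2.42 mA = 2.42×10^-3 A.
For r ≥ R the full I_d is enclosed: B = μ₀ I_d/(2πr) = (4π×10^-7)(2.42×10^-3)/(2π·0.157) = 3.08×10^-9 T.

3.08×10^-9 T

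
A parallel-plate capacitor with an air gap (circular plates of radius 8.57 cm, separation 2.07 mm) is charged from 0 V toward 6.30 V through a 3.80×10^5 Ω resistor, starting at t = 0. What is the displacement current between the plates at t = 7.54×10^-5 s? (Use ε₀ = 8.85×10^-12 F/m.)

2.22×10^-6 A

With C = ε₀A/d = (8.85×10^-12)(0.02307)/(2.07×10^-3) = 9.863×10^-11 F, the time constant is τ = RC = 3.748×10^-5 s, so t/τ = 2.012 and e^(−t/τ) = 0.1337.
I_d = I_cond = (V₀/R) e^(−t/τ) = (1.658×10^-5)(0.1337) = 2.22×10^-6 A.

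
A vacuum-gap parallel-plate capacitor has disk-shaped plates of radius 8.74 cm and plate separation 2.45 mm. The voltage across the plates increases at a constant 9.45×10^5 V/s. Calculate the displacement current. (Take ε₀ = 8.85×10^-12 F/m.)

E = V/d so dE/dt = (dV/dt)/d = 3.857×10^8 V/(m·s), and I_d = ε₀ A dE/dt = (8.85×10^-12)(0.02400)(3.857×10^8) = 8.19×10^-5 A.

8.19×10^-5 A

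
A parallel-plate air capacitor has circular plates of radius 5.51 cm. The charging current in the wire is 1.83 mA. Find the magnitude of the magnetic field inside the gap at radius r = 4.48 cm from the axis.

No conduction current crosses the gap, so I_d there equals the 1.83×10^-3 A in the leads.
For r < R the Ampère–Maxwell law gives B(2πr) = μ₀ I_d (r²/R²), so B = μ₀ I_d r/(2πR²) = (4π×10^-7)(1.83×10^-3)(0.0448)/(2π·0.0551²) = 5.40×10^-9 T.

5.40×10^-9 T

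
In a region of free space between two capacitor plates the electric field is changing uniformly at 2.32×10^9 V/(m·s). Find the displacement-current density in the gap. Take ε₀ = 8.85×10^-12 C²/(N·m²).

J_d = ε₀ ∂E/∂t, so J_d = 0.0205 A/m².

0.0205 A/m²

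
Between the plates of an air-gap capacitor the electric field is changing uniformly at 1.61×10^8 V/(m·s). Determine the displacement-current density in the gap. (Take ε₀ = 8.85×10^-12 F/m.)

1.42×10^-3 A/m²

J_d = ε₀ dE/dt = (8.85×10^-12)(1.61×10^8) = 1.42×10^-3 A/m².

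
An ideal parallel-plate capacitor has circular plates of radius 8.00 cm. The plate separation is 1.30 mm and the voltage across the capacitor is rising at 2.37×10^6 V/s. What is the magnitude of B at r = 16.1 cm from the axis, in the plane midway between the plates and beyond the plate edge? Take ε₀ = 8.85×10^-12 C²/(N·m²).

With E = V/d, dE/dt = 1.823×10^9 V/(m·s) and πR² = 0.02011 m², giving I_d = ε₀ πR² dE/dt = 3.244×10^-4 A.
For r ≥ R the full I_d is enclosed: B = μ₀ I_d/(2πr) = (4π×10^-7)(3.244×10^-4)/(2π·0.161) = 4.03×10^-10 T.

4.03×10^-10 T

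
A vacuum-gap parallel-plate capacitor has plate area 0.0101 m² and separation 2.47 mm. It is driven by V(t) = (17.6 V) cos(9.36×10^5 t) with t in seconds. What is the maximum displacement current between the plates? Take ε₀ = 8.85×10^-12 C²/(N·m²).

(dE/dt)_max = V₀ω/d = 6.669×10^9 V/(m·s); ω = 9.36×10^5 rad/s.
I_d,max = ε₀ A (dE/dt)_max = (8.85×10^-12)(0.0101)(6.669×10^9) = 5.96×10^-4 A.

5.96×10^-4 A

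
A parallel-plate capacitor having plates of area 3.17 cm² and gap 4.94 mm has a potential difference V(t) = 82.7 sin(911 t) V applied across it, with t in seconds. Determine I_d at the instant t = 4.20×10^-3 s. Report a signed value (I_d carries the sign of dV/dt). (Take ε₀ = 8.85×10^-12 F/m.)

-3.31×10^-8 A

C = ε₀A/d = (8.85×10^-12)(3.17×10^-4)/(4.94×10^-3) = 5.679×10^-13 F. dV/dt = V₀ω·cos(ωt); at ωt = 3.8262 rad this factor is -0.7747.
I_d = C dV/dt = (5.679×10^-13)(82.7)(911)(-0.7747) = -3.31×10^-8 A.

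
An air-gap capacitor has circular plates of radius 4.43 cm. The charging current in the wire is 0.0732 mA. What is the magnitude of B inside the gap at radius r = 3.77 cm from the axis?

Between the plates the displacement current equals the wire current: I_d = 0.0732 mA = 7.32×10^-5 A.
An Ampèrian loop of radius r encloses a fraction (r/R)² of I_d. Then B·2πr = μ₀ I_d (r/R)², giving B = μ₀ I_d r/(2πR²) = 2.81×10^-10 T.

2.81×10^-10 T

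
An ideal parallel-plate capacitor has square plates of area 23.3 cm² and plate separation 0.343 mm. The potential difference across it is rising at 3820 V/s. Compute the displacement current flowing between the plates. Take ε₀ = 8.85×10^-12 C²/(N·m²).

2.30×10^-7 A

The field between the plates is E = V/d, so dE/dt = (3820)/(3.43×10^-4 m) = 1.114×10^7 V/(m·s).
I_d = ε₀ A (dE/dt) = (8.85×10^-12)(2.33×10^-3)(1.114×10^7) = 2.30×10^-7 A.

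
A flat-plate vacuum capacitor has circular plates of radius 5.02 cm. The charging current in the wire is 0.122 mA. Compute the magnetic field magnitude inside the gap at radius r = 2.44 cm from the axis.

No conduction current crosses the gap, so I_d there equals the 1.22×10^-4 A in the leads.
An Ampèrian loop of radius r encloses a fraction (r/R)² of I_d. Then B·2πr = μ₀ I_d (r/R)², giving B = μ₀ I_d r/(2πR²) = 2.36×10^-10 T.

2.36×10^-10 T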